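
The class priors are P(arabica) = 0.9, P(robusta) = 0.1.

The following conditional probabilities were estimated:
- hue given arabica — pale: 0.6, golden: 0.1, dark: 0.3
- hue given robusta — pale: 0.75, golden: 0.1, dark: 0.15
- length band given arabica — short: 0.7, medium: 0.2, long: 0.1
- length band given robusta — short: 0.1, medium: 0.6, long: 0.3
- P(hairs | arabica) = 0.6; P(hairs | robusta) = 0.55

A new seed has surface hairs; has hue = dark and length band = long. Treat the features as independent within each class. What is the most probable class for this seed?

arabica

arabica: 0.9 × 0.3 × 0.1 × 0.6 = 0.0162
robusta: 0.1 × 0.15 × 0.3 × 0.55 = 0.002475
Highest score → arabica.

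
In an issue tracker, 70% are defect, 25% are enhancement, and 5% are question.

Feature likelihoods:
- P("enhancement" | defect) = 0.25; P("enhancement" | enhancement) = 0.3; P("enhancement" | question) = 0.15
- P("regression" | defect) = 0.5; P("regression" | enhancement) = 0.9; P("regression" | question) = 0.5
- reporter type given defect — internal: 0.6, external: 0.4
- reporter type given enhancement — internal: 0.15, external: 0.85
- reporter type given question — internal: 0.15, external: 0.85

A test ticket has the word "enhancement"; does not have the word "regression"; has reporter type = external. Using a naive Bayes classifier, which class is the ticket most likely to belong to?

defect

defect: 0.7 × 0.25 × (1−0.5) × 0.4 = 0.035
enhancement: 0.25 × 0.3 × (1−0.9) × 0.85 = 0.006375
question: 0.05 × 0.15 × (1−0.5) × 0.85 = 0.0031875
Highest score → defect.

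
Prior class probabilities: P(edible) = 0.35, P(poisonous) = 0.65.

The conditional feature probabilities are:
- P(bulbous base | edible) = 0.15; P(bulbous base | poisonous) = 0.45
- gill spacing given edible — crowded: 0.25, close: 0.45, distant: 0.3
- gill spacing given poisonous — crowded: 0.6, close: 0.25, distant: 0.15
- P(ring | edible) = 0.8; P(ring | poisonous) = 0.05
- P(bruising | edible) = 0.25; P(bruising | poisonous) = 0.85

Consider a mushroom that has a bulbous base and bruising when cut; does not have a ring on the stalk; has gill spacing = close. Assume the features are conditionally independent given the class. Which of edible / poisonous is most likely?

edible: 0.35 × 0.15 × 0.45 × (1−0.8) × 0.25 = 0.00118125
poisonous: 0.65 × 0.45 × 0.25 × (1−0.05) × 0.85 = 0.0590484375
Highest score → poisonous.

poisonous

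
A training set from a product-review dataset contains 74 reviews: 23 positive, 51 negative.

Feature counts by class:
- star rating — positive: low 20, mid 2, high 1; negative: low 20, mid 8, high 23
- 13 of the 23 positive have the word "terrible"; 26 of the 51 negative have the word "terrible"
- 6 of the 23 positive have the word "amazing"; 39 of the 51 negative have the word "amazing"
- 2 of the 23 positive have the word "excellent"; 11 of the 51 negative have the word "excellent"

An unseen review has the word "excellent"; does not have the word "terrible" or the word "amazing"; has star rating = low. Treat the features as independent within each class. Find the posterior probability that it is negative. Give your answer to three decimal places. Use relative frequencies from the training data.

positive: (23/74) × (20/23) × (10/23) × (17/23) × (2/23) ≈ 0.00755255
negative: (51/74) × (20/51) × (25/51) × (12/51) × (11/51) ≈ 0.0067236
P(negative | x) = 0.0067236 / 0.01427615 ≈ 0.471

0.471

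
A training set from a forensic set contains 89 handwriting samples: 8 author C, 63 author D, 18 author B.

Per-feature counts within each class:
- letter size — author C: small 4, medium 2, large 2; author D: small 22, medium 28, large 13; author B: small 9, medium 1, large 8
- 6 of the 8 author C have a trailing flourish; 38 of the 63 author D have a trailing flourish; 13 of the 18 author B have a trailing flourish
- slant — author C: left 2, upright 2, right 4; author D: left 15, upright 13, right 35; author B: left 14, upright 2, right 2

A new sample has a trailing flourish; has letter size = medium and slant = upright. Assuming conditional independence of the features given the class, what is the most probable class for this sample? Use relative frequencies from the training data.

author C: (8/89) × (2/8) × (6/8) × (2/8) ≈ 0.00421348
author D: (63/89) × (28/63) × (38/63) × (13/63) ≈ 0.0391574
author B: (18/89) × (1/18) × (13/18) × (2/18) ≈ 0.000901651
Highest score → author D.

author D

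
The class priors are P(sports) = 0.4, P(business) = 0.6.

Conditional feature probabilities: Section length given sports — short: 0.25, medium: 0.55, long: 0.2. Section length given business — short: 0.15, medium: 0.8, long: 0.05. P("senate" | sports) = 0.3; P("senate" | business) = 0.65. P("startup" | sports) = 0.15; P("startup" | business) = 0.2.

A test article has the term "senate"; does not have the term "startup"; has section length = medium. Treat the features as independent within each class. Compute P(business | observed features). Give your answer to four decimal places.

0.8165

sports: 0.4 × 0.55 × 0.3 × (1−0.15) = 0.0561
business: 0.6 × 0.8 × 0.65 × (1−0.2) = 0.2496
P(business | x) = 0.2496 / 0.3057 ≈ 0.8165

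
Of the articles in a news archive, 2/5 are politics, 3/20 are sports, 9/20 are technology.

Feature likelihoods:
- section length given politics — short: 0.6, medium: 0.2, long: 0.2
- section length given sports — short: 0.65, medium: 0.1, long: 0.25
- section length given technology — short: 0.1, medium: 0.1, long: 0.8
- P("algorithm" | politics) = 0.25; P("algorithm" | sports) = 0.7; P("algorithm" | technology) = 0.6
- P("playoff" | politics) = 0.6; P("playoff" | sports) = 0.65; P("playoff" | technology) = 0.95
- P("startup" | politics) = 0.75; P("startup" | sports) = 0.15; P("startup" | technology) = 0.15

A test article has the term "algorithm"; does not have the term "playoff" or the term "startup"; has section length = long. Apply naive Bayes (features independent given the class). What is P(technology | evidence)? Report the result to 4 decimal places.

politics: 0.4 × 0.2 × 0.25 × (1−0.6) × (1−0.75) = 0.002
sports: 0.15 × 0.25 × 0.7 × (1−0.65) × (1−0.15) = 0.007809375
technology: 0.45 × 0.8 × 0.6 × (1−0.95) × (1−0.15) = 0.00918
P(technology | x) = 0.00918 / 0.018989375 ≈ 0.4834

0.4834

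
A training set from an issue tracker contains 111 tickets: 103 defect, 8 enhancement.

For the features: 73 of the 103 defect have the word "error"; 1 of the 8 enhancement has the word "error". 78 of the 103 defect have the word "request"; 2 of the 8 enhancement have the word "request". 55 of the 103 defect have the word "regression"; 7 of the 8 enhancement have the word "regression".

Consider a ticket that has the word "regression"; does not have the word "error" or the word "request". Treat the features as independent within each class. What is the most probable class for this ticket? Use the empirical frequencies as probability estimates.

defect: (103/111) × (30/103) × (25/103) × (55/103) ≈ 0.0350289
enhancement: (8/111) × (7/8) × (6/8) × (7/8) ≈ 0.0413851
Highest score → enhancement.

enhancement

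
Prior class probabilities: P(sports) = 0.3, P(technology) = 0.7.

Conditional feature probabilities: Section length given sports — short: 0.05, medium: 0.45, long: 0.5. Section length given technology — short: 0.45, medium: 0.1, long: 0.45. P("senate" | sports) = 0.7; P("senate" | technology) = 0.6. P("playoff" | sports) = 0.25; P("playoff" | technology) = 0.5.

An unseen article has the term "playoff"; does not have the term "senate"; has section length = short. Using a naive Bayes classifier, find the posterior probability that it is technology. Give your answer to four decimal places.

0.9825

sports: 0.3 × 0.05 × (1−0.7) × 0.25 = 0.001125
technology: 0.7 × 0.45 × (1−0.6) × 0.5 = 0.063
P(technology | x) = 0.063 / 0.064125 ≈ 0.9825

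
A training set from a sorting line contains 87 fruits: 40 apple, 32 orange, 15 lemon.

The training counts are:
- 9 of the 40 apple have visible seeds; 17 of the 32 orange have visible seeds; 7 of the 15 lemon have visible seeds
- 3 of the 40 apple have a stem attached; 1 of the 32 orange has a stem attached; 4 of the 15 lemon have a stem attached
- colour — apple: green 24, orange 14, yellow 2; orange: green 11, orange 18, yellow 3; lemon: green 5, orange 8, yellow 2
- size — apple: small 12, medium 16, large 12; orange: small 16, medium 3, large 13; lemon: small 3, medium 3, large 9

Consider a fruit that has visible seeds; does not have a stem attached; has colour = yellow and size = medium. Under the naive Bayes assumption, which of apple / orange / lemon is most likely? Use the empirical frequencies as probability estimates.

apple

apple: (40/87) × (9/40) × (37/40) × (2/40) × (16/40) ≈ 0.00191379
orange: (32/87) × (17/32) × (31/32) × (3/32) × (3/32) ≈ 0.00166373
lemon: (15/87) × (7/15) × (11/15) × (2/15) × (3/15) ≈ 0.00157344
Highest score → apple.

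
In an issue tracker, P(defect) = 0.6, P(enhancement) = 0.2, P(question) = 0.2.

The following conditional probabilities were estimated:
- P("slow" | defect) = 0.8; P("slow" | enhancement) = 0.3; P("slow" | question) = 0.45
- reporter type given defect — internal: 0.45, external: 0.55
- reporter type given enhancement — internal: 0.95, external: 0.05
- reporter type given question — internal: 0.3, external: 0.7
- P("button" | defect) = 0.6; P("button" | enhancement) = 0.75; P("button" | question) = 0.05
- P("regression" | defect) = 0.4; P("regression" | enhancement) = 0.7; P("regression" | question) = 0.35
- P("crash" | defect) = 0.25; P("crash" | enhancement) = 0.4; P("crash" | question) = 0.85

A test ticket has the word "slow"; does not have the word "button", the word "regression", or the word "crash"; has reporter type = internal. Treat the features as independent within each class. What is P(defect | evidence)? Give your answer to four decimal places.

0.8847

defect: 0.6 × 0.8 × 0.45 × (1−0.6) × (1−0.4) × (1−0.25) = 0.03888
enhancement: 0.2 × 0.3 × 0.95 × (1−0.75) × (1−0.7) × (1−0.4) = 0.002565
question: 0.2 × 0.45 × 0.3 × (1−0.05) × (1−0.35) × (1−0.85) = 0.002500875
P(defect | x) = 0.03888 / 0.043945875 ≈ 0.8847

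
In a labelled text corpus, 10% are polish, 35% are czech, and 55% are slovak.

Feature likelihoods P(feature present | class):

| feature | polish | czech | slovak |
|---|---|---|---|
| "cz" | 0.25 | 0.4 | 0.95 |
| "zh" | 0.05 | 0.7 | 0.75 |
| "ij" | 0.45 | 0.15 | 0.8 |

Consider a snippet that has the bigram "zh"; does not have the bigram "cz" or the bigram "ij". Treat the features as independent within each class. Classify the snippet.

polish: 0.1 × (1−0.25) × 0.05 × (1−0.45) = 0.0020625
czech: 0.35 × (1−0.4) × 0.7 × (1−0.15) = 0.12495
slovak: 0.55 × (1−0.95) × 0.75 × (1−0.8) = 0.004125
Highest score → czech.

czech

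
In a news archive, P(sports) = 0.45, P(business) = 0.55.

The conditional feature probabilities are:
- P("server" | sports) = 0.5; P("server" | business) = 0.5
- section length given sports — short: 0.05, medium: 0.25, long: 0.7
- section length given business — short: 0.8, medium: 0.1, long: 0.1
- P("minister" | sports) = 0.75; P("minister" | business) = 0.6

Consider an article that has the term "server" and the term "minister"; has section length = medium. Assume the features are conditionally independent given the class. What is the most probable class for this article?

sports: 0.45 × 0.5 × 0.25 × 0.75 = 0.0421875
business: 0.55 × 0.5 × 0.1 × 0.6 = 0.0165
Highest score → sports.

sports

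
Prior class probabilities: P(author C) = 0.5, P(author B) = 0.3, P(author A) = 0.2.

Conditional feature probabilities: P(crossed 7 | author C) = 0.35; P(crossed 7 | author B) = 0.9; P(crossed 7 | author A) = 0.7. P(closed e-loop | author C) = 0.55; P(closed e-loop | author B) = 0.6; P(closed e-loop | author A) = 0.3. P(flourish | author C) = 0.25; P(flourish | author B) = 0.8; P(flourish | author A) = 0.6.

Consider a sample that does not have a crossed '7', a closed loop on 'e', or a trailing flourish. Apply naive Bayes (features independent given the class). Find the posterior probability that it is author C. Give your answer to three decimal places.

author C: 0.5 × (1−0.35) × (1−0.55) × (1−0.25) = 0.1096875
author B: 0.3 × (1−0.9) × (1−0.6) × (1−0.8) = 0.0024
author A: 0.2 × (1−0.7) × (1−0.3) × (1−0.6) = 0.0168
P(author C | x) = 0.1096875 / 0.1288875 ≈ 0.851

0.851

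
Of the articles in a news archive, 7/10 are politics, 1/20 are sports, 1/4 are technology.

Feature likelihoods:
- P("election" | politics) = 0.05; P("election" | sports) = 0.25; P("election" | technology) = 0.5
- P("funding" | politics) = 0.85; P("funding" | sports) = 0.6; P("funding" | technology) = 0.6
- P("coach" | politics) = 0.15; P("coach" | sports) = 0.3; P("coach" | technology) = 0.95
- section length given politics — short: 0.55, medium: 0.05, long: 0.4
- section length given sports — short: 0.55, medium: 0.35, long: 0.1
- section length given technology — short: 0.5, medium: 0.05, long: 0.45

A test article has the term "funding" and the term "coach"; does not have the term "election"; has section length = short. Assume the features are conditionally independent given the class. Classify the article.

politics

politics: 0.7 × (1−0.05) × 0.85 × 0.15 × 0.55 = 0.046633125
sports: 0.05 × (1−0.25) × 0.6 × 0.3 × 0.55 = 0.0037125
technology: 0.25 × (1−0.5) × 0.6 × 0.95 × 0.5 = 0.035625
Highest score → politics.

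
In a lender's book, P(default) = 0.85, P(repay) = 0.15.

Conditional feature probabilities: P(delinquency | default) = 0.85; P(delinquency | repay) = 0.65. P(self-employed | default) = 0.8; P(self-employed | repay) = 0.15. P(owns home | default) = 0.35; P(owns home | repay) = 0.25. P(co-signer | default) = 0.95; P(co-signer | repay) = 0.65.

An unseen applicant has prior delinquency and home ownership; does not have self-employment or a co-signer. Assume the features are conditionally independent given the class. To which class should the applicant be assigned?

repay

default: 0.85 × 0.85 × (1−0.8) × 0.35 × (1−0.95) = 0.00252875
repay: 0.15 × 0.65 × (1−0.15) × 0.25 × (1−0.65) = 0.0072515625
Highest score → repay.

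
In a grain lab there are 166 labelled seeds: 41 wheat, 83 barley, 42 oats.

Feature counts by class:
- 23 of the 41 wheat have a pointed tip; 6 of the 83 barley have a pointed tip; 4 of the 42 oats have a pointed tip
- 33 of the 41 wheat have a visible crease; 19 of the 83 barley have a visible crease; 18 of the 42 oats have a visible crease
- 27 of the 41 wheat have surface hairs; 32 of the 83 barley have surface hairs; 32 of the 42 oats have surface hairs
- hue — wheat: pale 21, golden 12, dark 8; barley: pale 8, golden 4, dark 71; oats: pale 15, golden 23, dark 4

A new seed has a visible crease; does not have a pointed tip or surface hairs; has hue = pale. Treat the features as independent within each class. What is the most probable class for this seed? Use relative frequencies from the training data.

wheat

wheat: (41/166) × (18/41) × (33/41) × (14/41) × (21/41) ≈ 0.0152642
barley: (83/166) × (77/83) × (19/83) × (51/83) × (8/83) ≈ 0.00628872
oats: (42/166) × (38/42) × (18/42) × (10/42) × (15/42) ≈ 0.00834241
Highest score → wheat.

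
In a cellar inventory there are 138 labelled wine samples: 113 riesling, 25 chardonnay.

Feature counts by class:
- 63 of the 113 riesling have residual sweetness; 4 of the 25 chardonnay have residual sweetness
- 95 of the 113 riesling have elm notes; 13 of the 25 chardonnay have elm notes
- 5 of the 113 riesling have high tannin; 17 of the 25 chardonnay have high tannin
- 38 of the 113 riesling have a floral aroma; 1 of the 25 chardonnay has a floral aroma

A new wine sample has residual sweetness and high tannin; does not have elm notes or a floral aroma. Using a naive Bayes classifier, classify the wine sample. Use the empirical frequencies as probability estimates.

riesling: (113/138) × (63/113) × (18/113) × (5/113) × (75/113) ≈ 0.00213565
chardonnay: (25/138) × (4/25) × (12/25) × (17/25) × (24/25) ≈ 0.00908243
Highest score → chardonnay.

chardonnay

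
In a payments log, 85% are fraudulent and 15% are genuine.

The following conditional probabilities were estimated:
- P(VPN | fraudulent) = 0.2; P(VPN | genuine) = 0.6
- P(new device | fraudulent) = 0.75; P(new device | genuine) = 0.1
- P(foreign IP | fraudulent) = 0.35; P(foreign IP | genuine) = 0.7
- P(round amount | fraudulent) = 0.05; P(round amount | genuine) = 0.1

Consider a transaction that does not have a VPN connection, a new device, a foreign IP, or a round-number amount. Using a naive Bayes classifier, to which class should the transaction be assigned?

fraudulent

fraudulent: 0.85 × (1−0.2) × (1−0.75) × (1−0.35) × (1−0.05) = 0.104975
genuine: 0.15 × (1−0.6) × (1−0.1) × (1−0.7) × (1−0.1) = 0.01458
Highest score → fraudulent.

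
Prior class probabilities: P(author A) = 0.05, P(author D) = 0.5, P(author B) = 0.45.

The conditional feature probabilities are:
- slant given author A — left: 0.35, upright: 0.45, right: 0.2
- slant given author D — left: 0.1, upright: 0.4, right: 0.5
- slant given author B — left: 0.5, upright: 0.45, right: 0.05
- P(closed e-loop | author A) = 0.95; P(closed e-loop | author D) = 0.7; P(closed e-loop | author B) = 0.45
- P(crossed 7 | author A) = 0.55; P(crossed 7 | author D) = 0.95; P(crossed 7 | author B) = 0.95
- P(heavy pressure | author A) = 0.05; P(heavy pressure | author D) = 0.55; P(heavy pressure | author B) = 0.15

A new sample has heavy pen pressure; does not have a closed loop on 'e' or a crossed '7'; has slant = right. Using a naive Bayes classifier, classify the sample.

author A: 0.05 × 0.2 × (1−0.95) × (1−0.55) × 0.05 = 0.00001125
author D: 0.5 × 0.5 × (1−0.7) × (1−0.95) × 0.55 = 0.0020625
author B: 0.45 × 0.05 × (1−0.45) × (1−0.95) × 0.15 = 0.0000928125
Highest score → author D.

author D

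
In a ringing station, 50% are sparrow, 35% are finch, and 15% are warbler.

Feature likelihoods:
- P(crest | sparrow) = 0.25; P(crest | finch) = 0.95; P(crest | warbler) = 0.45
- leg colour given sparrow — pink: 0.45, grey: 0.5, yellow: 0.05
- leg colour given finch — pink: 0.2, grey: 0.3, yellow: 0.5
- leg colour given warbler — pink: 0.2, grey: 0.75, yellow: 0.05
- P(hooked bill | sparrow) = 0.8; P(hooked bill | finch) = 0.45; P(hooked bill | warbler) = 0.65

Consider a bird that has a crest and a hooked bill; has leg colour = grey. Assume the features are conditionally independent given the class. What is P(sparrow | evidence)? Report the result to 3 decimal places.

sparrow: 0.5 × 0.25 × 0.5 × 0.8 = 0.05
finch: 0.35 × 0.95 × 0.3 × 0.45 = 0.0448875
warbler: 0.15 × 0.45 × 0.75 × 0.65 = 0.03290625
P(sparrow | x) = 0.05 / 0.12779375 ≈ 0.391

0.391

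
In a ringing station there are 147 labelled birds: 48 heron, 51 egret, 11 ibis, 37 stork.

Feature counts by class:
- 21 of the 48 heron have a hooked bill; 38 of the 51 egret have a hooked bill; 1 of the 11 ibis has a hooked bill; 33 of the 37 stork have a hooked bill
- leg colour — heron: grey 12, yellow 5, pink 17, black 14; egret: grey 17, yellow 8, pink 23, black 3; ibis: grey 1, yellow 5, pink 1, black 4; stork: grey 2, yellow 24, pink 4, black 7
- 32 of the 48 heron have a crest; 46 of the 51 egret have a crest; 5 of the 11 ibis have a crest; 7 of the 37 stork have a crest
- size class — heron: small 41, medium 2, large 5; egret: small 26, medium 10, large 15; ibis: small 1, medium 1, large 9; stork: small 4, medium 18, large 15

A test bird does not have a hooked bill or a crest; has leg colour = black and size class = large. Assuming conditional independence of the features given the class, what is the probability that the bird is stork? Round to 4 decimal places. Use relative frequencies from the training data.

heron: (48/147) × (27/48) × (14/48) × (16/48) × (5/48) ≈ 0.00186012
egret: (51/147) × (13/51) × (3/51) × (5/51) × (15/51) ≈ 0.000150002
ibis: (11/147) × (10/11) × (4/11) × (6/11) × (9/11) ≈ 0.0110397
stork: (37/147) × (4/37) × (7/37) × (30/37) × (15/37) ≈ 0.00169219
P(stork | x) = 0.00169219 / 0.014742012 ≈ 0.1148

0.1148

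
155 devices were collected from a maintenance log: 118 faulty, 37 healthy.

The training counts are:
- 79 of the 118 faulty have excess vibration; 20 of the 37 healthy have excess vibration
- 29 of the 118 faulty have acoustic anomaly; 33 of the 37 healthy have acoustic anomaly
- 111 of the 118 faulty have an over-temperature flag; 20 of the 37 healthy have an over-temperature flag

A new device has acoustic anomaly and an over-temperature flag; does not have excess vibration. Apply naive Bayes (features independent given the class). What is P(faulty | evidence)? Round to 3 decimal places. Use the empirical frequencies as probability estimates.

0.524

faulty: (118/155) × (39/118) × (29/118) × (111/118) ≈ 0.0581688
healthy: (37/155) × (17/37) × (33/37) × (20/37) ≈ 0.0528759
P(faulty | x) = 0.0581688 / 0.1110447 ≈ 0.524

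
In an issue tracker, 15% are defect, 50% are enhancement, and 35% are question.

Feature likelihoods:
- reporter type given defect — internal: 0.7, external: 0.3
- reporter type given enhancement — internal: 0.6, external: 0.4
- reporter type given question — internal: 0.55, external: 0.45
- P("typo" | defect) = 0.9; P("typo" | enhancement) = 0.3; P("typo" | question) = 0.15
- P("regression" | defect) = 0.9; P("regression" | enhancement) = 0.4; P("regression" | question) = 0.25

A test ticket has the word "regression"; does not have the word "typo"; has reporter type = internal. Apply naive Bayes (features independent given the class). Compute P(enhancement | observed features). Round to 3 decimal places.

defect: 0.15 × 0.7 × (1−0.9) × 0.9 = 0.00945
enhancement: 0.5 × 0.6 × (1−0.3) × 0.4 = 0.084
question: 0.35 × 0.55 × (1−0.15) × 0.25 = 0.04090625
P(enhancement | x) = 0.084 / 0.13435625 ≈ 0.625

0.625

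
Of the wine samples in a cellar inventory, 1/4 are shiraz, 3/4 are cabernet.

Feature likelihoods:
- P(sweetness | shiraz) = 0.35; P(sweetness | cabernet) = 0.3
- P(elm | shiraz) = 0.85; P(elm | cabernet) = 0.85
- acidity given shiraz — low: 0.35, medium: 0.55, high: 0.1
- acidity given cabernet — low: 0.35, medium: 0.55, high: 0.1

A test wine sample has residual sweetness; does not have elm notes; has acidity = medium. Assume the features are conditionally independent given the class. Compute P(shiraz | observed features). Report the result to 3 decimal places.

0.280

shiraz: 0.25 × 0.35 × (1−0.85) × 0.55 = 0.00721875
cabernet: 0.75 × 0.3 × (1−0.85) × 0.55 = 0.0185625
P(shiraz | x) = 0.00721875 / 0.02578125 ≈ 0.280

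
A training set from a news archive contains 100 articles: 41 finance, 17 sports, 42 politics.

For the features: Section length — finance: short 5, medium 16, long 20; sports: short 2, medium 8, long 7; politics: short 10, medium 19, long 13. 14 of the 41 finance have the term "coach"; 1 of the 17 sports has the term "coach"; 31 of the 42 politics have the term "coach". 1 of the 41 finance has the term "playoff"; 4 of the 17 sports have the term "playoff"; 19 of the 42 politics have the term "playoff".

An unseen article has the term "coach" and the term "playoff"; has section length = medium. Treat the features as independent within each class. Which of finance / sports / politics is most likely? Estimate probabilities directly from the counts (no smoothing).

politics

finance: (41/100) × (16/41) × (14/41) × (1/41) ≈ 0.00133254
sports: (17/100) × (8/17) × (1/17) × (4/17) ≈ 0.00110727
politics: (42/100) × (19/42) × (31/42) × (19/42) ≈ 0.063441
Highest score → politics.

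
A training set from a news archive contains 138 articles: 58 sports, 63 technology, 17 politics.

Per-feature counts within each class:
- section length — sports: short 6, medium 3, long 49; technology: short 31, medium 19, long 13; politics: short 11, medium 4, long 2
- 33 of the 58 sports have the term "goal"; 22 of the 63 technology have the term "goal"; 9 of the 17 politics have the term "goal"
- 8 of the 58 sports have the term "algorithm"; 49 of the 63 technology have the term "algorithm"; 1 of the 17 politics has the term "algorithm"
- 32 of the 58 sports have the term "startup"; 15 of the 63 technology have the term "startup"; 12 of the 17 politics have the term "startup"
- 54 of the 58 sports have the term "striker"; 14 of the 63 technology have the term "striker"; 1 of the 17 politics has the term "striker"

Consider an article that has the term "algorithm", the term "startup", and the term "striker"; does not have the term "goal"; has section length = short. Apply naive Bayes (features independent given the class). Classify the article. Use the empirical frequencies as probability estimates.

technology

sports: (58/138) × (6/58) × (25/58) × (8/58) × (32/58) × (54/58) ≈ 0.0013278
technology: (63/138) × (31/63) × (41/63) × (49/63) × (15/63) × (14/63) ≈ 0.00601616
politics: (17/138) × (11/17) × (8/17) × (1/17) × (12/17) × (1/17) ≈ 0.0000916198
Highest score → technology.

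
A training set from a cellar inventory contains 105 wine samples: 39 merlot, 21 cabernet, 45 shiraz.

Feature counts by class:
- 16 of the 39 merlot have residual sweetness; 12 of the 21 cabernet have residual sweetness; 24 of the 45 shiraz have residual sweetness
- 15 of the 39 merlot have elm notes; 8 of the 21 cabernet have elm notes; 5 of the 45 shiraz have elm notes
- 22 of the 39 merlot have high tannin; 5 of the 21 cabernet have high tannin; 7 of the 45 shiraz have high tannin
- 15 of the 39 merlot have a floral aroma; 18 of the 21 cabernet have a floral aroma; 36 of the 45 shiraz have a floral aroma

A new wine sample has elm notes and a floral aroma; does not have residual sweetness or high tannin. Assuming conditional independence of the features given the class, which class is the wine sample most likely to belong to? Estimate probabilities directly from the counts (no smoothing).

cabernet

merlot: (39/105) × (23/39) × (15/39) × (17/39) × (15/39) ≈ 0.0141246
cabernet: (21/105) × (9/21) × (8/21) × (16/21) × (18/21) ≈ 0.0213244
shiraz: (45/105) × (21/45) × (5/45) × (38/45) × (36/45) ≈ 0.0150123
Highest score → cabernet.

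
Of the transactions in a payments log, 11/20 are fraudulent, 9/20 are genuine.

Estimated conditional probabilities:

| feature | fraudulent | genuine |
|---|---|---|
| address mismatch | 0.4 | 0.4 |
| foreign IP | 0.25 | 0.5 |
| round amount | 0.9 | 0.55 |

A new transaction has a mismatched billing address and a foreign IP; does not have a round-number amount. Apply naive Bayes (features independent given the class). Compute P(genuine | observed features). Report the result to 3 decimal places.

fraudulent: 0.55 × 0.4 × 0.25 × (1−0.9) = 0.0055
genuine: 0.45 × 0.4 × 0.5 × (1−0.55) = 0.0405
P(genuine | x) = 0.0405 / 0.046 ≈ 0.880

0.880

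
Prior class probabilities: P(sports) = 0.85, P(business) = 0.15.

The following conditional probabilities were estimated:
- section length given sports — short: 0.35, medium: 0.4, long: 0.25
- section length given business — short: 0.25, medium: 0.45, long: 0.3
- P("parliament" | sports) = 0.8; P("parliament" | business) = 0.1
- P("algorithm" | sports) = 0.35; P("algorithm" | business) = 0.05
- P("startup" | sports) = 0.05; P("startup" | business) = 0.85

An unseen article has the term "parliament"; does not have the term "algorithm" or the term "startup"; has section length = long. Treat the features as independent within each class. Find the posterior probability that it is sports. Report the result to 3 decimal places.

sports: 0.85 × 0.25 × 0.8 × (1−0.35) × (1−0.05) = 0.104975
business: 0.15 × 0.3 × 0.1 × (1−0.05) × (1−0.85) = 0.00064125
P(sports | x) = 0.104975 / 0.10561625 ≈ 0.994

0.994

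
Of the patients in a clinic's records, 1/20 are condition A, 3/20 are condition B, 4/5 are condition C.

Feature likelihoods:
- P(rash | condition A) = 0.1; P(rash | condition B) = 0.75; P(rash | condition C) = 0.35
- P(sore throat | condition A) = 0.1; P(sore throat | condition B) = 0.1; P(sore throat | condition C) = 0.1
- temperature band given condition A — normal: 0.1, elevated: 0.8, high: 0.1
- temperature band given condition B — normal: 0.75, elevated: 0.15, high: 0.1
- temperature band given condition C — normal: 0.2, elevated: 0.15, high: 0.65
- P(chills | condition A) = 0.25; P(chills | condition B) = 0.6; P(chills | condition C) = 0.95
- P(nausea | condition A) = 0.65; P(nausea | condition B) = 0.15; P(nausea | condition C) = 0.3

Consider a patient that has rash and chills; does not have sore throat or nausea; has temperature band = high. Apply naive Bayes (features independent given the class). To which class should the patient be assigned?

condition A: 0.05 × 0.1 × (1−0.1) × 0.1 × 0.25 × (1−0.65) = 0.000039375
condition B: 0.15 × 0.75 × (1−0.1) × 0.1 × 0.6 × (1−0.15) = 0.00516375
condition C: 0.8 × 0.35 × (1−0.1) × 0.65 × 0.95 × (1−0.3) = 0.108927
Highest score → condition C.

condition C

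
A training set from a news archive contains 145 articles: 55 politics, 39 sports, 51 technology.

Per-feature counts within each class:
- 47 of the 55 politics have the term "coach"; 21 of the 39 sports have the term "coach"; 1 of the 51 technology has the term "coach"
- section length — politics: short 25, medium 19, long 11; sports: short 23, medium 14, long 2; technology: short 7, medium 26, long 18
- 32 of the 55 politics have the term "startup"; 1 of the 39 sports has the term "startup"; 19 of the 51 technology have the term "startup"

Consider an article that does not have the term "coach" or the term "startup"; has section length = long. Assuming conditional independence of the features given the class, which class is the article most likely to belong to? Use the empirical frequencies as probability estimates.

technology

politics: (55/145) × (8/55) × (11/55) × (23/55) ≈ 0.00461442
sports: (39/145) × (18/39) × (2/39) × (38/39) ≈ 0.00620282
technology: (51/145) × (50/51) × (18/51) × (32/51) ≈ 0.0763632
Highest score → technology.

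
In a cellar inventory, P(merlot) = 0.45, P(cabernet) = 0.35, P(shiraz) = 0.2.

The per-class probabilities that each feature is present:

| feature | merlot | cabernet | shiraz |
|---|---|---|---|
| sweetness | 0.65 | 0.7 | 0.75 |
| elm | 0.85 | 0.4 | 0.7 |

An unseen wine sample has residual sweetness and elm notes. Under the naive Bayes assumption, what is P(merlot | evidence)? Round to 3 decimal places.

0.551

merlot: 0.45 × 0.65 × 0.85 = 0.248625
cabernet: 0.35 × 0.7 × 0.4 = 0.098
shiraz: 0.2 × 0.75 × 0.7 = 0.105
P(merlot | x) = 0.248625 / 0.451625 ≈ 0.551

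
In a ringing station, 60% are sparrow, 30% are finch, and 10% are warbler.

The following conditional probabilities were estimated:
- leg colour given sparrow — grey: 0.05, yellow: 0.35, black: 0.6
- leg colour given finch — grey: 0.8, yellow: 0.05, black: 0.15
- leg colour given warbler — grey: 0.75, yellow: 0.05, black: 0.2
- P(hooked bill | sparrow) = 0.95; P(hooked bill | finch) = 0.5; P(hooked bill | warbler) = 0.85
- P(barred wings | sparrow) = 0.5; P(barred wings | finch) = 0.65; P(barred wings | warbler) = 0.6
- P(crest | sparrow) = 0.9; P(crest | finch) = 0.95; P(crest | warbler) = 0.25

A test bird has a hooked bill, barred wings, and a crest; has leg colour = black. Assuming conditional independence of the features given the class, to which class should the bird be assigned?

sparrow

sparrow: 0.6 × 0.6 × 0.95 × 0.5 × 0.9 = 0.1539
finch: 0.3 × 0.15 × 0.5 × 0.65 × 0.95 = 0.01389375
warbler: 0.1 × 0.2 × 0.85 × 0.6 × 0.25 = 0.00255
Highest score → sparrow.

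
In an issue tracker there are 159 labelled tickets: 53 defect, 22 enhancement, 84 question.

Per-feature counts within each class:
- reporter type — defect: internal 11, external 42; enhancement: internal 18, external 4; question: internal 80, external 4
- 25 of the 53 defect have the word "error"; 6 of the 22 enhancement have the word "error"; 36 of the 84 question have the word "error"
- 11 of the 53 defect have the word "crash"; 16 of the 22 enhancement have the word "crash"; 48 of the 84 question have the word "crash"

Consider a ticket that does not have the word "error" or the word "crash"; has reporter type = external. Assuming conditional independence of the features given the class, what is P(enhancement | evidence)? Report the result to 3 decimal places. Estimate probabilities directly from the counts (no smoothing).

defect: (53/159) × (42/53) × (28/53) × (42/53) ≈ 0.110588
enhancement: (22/159) × (4/22) × (16/22) × (6/22) ≈ 0.00498986
question: (84/159) × (4/84) × (48/84) × (36/84) ≈ 0.00616095
P(enhancement | x) = 0.00498986 / 0.12173881 ≈ 0.041

0.041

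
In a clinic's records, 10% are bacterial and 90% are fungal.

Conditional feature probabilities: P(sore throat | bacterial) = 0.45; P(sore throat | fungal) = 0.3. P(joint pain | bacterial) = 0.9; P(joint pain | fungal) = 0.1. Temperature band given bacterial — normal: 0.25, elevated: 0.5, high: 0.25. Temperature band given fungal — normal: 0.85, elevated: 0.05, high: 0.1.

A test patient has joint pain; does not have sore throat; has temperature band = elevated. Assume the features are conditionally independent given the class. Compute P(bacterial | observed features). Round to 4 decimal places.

bacterial: 0.1 × (1−0.45) × 0.9 × 0.5 = 0.02475
fungal: 0.9 × (1−0.3) × 0.1 × 0.05 = 0.00315
P(bacterial | x) = 0.02475 / 0.0279 ≈ 0.8871

0.8871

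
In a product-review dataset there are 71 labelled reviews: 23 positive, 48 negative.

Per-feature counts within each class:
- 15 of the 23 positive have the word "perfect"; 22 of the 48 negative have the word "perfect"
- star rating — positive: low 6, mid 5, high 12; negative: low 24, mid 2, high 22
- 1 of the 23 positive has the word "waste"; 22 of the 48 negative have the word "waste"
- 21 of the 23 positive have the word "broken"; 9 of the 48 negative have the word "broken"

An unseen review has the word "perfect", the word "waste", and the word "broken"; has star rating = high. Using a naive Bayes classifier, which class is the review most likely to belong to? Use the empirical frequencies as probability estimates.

positive: (23/71) × (15/23) × (12/23) × (1/23) × (21/23) ≈ 0.00437572
negative: (48/71) × (22/48) × (22/48) × (22/48) × (9/48) ≈ 0.0122047
Highest score → negative.

negative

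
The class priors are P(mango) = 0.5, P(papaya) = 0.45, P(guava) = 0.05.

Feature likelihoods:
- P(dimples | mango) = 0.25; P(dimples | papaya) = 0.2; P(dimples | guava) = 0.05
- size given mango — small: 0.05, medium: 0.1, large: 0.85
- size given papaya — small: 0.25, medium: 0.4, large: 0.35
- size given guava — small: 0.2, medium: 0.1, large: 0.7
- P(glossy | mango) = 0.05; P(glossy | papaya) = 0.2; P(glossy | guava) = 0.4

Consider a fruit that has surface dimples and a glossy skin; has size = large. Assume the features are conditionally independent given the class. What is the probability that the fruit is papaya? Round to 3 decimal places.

mango: 0.5 × 0.25 × 0.85 × 0.05 = 0.0053125
papaya: 0.45 × 0.2 × 0.35 × 0.2 = 0.0063
guava: 0.05 × 0.05 × 0.7 × 0.4 = 0.0007
P(papaya | x) = 0.0063 / 0.0123125 ≈ 0.512

0.512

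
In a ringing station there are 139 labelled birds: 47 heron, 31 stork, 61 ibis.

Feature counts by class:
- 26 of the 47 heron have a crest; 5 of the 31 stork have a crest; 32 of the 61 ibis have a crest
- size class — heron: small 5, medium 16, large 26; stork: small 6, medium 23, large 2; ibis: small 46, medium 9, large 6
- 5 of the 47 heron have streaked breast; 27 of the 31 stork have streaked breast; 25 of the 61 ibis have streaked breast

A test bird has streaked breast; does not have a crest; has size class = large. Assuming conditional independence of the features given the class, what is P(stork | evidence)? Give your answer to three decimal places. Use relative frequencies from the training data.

0.378

heron: (47/139) × (21/47) × (26/47) × (5/47) ≈ 0.00889103
stork: (31/139) × (26/31) × (2/31) × (27/31) ≈ 0.0105106
ibis: (61/139) × (29/61) × (6/61) × (25/61) ≈ 0.00841036
P(stork | x) = 0.0105106 / 0.02781199 ≈ 0.378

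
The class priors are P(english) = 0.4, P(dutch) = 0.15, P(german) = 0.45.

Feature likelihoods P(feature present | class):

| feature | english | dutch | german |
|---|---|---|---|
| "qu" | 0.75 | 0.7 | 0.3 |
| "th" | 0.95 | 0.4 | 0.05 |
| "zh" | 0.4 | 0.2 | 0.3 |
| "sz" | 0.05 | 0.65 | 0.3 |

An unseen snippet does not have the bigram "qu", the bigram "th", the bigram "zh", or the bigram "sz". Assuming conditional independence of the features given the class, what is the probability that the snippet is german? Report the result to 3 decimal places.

0.934

english: 0.4 × (1−0.75) × (1−0.95) × (1−0.4) × (1−0.05) = 0.00285
dutch: 0.15 × (1−0.7) × (1−0.4) × (1−0.2) × (1−0.65) = 0.00756
german: 0.45 × (1−0.3) × (1−0.05) × (1−0.3) × (1−0.3) = 0.1466325
P(german | x) = 0.1466325 / 0.1570425 ≈ 0.934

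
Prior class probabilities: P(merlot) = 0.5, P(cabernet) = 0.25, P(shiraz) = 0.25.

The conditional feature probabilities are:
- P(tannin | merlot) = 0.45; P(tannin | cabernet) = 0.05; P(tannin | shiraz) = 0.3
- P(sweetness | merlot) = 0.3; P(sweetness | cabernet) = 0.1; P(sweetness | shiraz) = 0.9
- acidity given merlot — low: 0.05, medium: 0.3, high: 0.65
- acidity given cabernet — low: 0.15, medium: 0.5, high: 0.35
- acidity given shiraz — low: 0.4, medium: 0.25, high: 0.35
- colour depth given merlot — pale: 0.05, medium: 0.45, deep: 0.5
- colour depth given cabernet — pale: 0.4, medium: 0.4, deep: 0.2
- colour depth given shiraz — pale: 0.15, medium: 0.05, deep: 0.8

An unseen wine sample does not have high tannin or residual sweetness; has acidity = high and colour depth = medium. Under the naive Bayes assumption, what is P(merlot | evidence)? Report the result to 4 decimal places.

0.6507

merlot: 0.5 × (1−0.45) × (1−0.3) × 0.65 × 0.45 = 0.05630625
cabernet: 0.25 × (1−0.05) × (1−0.1) × 0.35 × 0.4 = 0.029925
shiraz: 0.25 × (1−0.3) × (1−0.9) × 0.35 × 0.05 = 0.00030625
P(merlot | x) = 0.05630625 / 0.0865375 ≈ 0.6507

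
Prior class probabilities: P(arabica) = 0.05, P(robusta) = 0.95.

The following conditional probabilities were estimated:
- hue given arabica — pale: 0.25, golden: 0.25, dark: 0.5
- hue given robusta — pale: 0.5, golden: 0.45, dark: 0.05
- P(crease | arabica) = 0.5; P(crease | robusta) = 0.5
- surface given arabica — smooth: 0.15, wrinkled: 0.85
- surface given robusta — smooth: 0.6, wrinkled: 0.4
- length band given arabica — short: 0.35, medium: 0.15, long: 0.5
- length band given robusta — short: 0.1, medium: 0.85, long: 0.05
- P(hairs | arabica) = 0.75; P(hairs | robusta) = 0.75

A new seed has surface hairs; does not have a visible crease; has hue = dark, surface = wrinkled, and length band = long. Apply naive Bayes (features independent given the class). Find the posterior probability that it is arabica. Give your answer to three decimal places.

0.918

arabica: 0.05 × 0.5 × (1−0.5) × 0.85 × 0.5 × 0.75 = 0.003984375
robusta: 0.95 × 0.05 × (1−0.5) × 0.4 × 0.05 × 0.75 = 0.00035625
P(arabica | x) = 0.003984375 / 0.004340625 ≈ 0.918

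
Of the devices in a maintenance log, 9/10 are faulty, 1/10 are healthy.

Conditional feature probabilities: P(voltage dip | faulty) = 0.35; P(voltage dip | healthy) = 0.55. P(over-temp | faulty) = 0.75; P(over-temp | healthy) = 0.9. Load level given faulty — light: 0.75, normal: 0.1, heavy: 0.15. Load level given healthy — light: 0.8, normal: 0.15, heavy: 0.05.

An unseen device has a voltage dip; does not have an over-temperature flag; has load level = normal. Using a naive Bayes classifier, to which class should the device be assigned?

faulty: 0.9 × 0.35 × (1−0.75) × 0.1 = 0.007875
healthy: 0.1 × 0.55 × (1−0.9) × 0.15 = 0.000825
Highest score → faulty.

faulty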